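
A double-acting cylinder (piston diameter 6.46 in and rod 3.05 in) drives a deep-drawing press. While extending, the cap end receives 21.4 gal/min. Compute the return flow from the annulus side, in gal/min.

Cap-side area A_cap = π/4 × (6.46 in)² = 32.78 in^2
Rod-side annular area A_ann = π/4 × (6.46² − 3.05²) = 25.47 in^2
Piston speed v = Q_in/A_cap; rod-end outflow Q_out = v × A_ann = Q_in × A_ann/A_cap.

Q_out ≈ 16.6 gal/min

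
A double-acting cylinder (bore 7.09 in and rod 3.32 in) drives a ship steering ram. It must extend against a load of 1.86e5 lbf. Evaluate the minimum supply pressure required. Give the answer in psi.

P ≈ 4710 psi

Cap-side area A_cap = π/4 × (7.09 in)² = 39.48 in^2
P = F / A = 1.86e5 lbf / A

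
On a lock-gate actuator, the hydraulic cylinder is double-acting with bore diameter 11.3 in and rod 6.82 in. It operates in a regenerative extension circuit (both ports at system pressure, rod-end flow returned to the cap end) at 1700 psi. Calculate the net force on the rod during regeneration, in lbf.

With equal pressure on both faces, forces on the annular region cancel; the net push is pressure × rod cross-section.
Rod cross-section A_rod = π/4 × (6.82 in)² = 36.53 in^2
F = P × A_rod

F ≈ 62100 lbf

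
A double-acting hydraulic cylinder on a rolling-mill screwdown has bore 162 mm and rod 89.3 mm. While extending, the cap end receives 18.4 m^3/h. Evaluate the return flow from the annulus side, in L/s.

Cap-side area A_cap = π/4 × (162 mm)² = 20610 mm^2
Rod-side annular area A_ann = π/4 × (162² − 89.3²) = 14350 mm^2
Piston speed v = Q_in/A_cap; rod-end outflow Q_out = v × A_ann = Q_in × A_ann/A_cap.

Q_out ≈ 3.56 L/s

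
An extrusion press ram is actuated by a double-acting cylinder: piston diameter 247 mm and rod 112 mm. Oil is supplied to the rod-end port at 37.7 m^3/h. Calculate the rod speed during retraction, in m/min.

v ≈ 16.5 m/min

Rod-side annular area A_ann = π/4 × (247² − 112²) = 38060 mm^2
Flow into the rod-end port fills the annular volume.
v = Q / A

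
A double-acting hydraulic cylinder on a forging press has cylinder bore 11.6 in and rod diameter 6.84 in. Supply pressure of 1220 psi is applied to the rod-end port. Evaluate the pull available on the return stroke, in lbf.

Rod-side annular area A_ann = π/4 × (11.6² − 6.84²) = 68.94 in^2
On retraction the pressure acts on the annular area (bore minus rod).
F = P × A_ann

F ≈ 84100 lbf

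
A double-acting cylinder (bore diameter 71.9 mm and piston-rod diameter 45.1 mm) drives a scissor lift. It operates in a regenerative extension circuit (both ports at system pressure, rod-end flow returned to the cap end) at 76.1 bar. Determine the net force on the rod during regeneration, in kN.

With equal pressure on both faces, forces on the annular region cancel; the net push is pressure × rod cross-section.
Rod cross-section A_rod = π/4 × (45.1 mm)² = 1598 mm^2
F = P × A_rod

F ≈ 12.2 kN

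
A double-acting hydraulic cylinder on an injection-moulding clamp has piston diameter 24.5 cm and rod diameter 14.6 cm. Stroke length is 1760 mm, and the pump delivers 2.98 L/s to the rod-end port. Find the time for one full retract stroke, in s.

t ≈ 18.0 s

Rod-side annular area A_ann = π/4 × (24.5² − 14.6²) = 304.0 cm^2
Swept volume V = A × L; t = V / Q = A·L / Q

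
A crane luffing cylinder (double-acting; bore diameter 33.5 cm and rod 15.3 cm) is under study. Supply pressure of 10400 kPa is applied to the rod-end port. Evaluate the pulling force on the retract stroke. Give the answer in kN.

F ≈ 725 kN

Rod-side annular area A_ann = π/4 × (33.5² − 15.3²) = 697.6 cm^2
On retraction the pressure acts on the annular area (bore minus rod).
F = P × A_ann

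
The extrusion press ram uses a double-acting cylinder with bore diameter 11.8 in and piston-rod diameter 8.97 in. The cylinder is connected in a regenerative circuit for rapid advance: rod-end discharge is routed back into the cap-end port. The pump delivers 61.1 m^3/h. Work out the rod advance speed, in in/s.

In regeneration the rod-end outflow joins the pump flow into the cap end, so the net volume the pump must supply per unit advance equals the rod cross-section area.
Rod cross-section A_rod = π/4 × (8.97 in)² = 63.19 in^2
v = Q_pump / A_rod

v ≈ 16.4 in/s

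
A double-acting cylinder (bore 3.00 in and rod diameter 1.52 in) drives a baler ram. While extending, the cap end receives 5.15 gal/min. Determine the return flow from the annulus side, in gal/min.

Cap-side area A_cap = π/4 × (3.00 in)² = 7.069 in^2
Rod-side annular area A_ann = π/4 × (3.00² − 1.52²) = 5.254 in^2
Piston speed v = Q_in/A_cap; rod-end outflow Q_out = v × A_ann = Q_in × A_ann/A_cap.

Q_out ≈ 3.83 gal/min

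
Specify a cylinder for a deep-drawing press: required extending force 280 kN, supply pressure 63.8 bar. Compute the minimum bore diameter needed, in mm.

Extension force acts on the full piston face: F = P × (π/4)D².
D = √(4F / (πP)) = √(4 × 280 kN / (π × 63.8 bar))

D ≈ 236 mm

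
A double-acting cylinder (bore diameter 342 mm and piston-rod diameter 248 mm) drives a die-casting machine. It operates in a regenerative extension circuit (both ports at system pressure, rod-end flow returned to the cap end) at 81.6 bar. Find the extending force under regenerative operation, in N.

With equal pressure on both faces, forces on the annular region cancel; the net push is pressure × rod cross-section.
Rod cross-section A_rod = π/4 × (248 mm)² = 48310 mm^2
F = P × A_rod

F ≈ 3.94e5 N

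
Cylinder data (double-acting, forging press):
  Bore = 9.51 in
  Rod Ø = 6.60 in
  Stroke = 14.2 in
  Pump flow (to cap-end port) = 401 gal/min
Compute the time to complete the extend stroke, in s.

Cap-side area A_cap = π/4 × (9.51 in)² = 71.03 in^2
Swept volume V = A × L; t = V / Q = A·L / Q

t ≈ 0.653 s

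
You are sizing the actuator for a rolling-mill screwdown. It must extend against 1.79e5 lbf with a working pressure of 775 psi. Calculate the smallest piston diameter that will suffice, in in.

D ≈ 17.1 in

Extension force acts on the full piston face: F = P × (π/4)D².
D = √(4F / (πP)) = √(4 × 1.79e5 lbf / (π × 775 psi))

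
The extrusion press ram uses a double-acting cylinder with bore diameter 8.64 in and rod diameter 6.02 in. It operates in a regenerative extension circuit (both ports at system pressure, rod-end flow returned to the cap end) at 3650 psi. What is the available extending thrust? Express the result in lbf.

With equal pressure on both faces, forces on the annular region cancel; the net push is pressure × rod cross-section.
Rod cross-section A_rod = π/4 × (6.02 in)² = 28.46 in^2
F = P × A_rod

F ≈ 1.04e5 lbf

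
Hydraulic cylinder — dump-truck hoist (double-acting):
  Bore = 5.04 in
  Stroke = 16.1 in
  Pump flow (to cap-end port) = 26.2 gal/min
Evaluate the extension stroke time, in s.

t ≈ 3.18 s

Cap-side area A_cap = π/4 × (5.04 in)² = 19.95 in^2
Swept volume V = A × L; t = V / Q = A·L / Q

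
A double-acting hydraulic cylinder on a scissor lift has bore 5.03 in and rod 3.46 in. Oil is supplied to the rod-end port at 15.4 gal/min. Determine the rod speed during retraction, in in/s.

v ≈ 5.66 in/s

Rod-side annular area A_ann = π/4 × (5.03² − 3.46²) = 10.47 in^2
Flow into the rod-end port fills the annular volume.
v = Q / A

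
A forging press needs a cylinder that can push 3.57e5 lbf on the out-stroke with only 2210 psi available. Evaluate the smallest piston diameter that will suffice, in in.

Extension force acts on the full piston face: F = P × (π/4)D².
D = √(4F / (πP)) = √(4 × 3.57e5 lbf / (π × 2210 psi))

D ≈ 14.3 in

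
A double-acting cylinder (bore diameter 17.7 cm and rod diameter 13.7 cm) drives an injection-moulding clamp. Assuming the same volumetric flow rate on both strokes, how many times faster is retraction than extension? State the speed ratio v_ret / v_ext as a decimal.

v_ret/v_ext ≈ 2.49

Cap-side area A_cap = π/4 × (17.7 cm)² = 246.1 cm^2
Rod-side annular area A_ann = π/4 × (17.7² − 13.7²) = 98.65 cm^2
For equal Q, v ∝ 1/A, so v_ret/v_ext = A_cap/A_ann.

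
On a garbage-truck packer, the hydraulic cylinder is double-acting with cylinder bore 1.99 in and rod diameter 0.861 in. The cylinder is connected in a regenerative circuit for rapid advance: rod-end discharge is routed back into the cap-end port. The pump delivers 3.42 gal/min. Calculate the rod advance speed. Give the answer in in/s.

v ≈ 22.6 in/s

In regeneration the rod-end outflow joins the pump flow into the cap end, so the net volume the pump must supply per unit advance equals the rod cross-section area.
Rod cross-section A_rod = π/4 × (0.861 in)² = 0.5822 in^2
v = Q_pump / A_rod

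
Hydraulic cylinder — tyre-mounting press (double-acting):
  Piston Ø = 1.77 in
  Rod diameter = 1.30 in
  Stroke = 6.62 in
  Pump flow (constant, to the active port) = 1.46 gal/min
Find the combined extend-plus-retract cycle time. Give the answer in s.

t ≈ 4.23 s

Cap-side area A_cap = π/4 × (1.77 in)² = 2.461 in^2
Rod-side annular area A_ann = π/4 × (1.77² − 1.30²) = 1.133 in^2
t_ext = A_cap·L/Q = 2.898 s
t_ret = A_ann·L/Q = 1.335 s
t_cycle = t_ext + t_ret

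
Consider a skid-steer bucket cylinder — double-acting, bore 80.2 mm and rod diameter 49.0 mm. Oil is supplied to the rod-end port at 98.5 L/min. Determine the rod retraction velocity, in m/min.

Rod-side annular area A_ann = π/4 × (80.2² − 49.0²) = 3166 mm^2
Flow into the rod-end port fills the annular volume.
v = Q / A

v ≈ 31.1 m/min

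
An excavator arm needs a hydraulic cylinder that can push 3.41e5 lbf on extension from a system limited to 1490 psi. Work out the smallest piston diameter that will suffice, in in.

D ≈ 17.1 in

Extension force acts on the full piston face: F = P × (π/4)D².
D = √(4F / (πP)) = √(4 × 3.41e5 lbf / (π × 1490 psi))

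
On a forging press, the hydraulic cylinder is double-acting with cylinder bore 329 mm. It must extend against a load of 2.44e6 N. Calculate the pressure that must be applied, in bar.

P ≈ 287 bar

Cap-side area A_cap = π/4 × (329 mm)² = 85010 mm^2
P = F / A = 2.44e6 N / A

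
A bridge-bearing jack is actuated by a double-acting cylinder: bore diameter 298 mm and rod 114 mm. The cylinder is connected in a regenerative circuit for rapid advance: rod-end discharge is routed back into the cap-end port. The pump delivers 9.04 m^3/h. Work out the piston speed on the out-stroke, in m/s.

v ≈ 0.246 m/s

In regeneration the rod-end outflow joins the pump flow into the cap end, so the net volume the pump must supply per unit advance equals the rod cross-section area.
Rod cross-section A_rod = π/4 × (114 mm)² = 10210 mm^2
v = Q_pump / A_rod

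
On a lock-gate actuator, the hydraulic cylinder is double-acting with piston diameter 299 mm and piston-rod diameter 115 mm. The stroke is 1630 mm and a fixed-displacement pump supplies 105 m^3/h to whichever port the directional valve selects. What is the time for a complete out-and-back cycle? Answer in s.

t ≈ 7.27 s

Cap-side area A_cap = π/4 × (299 mm)² = 70220 mm^2
Rod-side annular area A_ann = π/4 × (299² − 115²) = 59830 mm^2
t_ext = A_cap·L/Q = 3.924 s
t_ret = A_ann·L/Q = 3.344 s
t_cycle = t_ext + t_ret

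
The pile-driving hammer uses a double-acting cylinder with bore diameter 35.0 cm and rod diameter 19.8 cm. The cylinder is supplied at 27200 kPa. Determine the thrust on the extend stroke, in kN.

Cap-side area A_cap = π/4 × (35.0 cm)² = 962.1 cm^2
F = P × A_cap = 27200 kPa × A_cap

F ≈ 2620 kN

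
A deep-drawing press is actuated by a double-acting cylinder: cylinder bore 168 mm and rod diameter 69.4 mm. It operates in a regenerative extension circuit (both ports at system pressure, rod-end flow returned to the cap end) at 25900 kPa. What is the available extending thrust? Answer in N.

With equal pressure on both faces, forces on the annular region cancel; the net push is pressure × rod cross-section.
Rod cross-section A_rod = π/4 × (69.4 mm)² = 3783 mm^2
F = P × A_rod

F ≈ 98000 N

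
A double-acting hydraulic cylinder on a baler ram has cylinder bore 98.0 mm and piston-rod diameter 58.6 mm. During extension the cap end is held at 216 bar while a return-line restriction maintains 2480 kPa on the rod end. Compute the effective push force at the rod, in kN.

F ≈ 151 kN

Cap-side area A_cap = π/4 × (98.0 mm)² = 7543 mm^2
Rod-side annular area A_ann = π/4 × (98.0² − 58.6²) = 4846 mm^2
Net thrust = P_cap·A_cap − P_rod·A_ann = 162.9 kN − 12.02 kN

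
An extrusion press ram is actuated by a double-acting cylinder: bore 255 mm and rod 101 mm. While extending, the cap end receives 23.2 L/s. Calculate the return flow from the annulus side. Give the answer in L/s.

Cap-side area A_cap = π/4 × (255 mm)² = 51070 mm^2
Rod-side annular area A_ann = π/4 × (255² − 101²) = 43060 mm^2
Piston speed v = Q_in/A_cap; rod-end outflow Q_out = v × A_ann = Q_in × A_ann/A_cap.

Q_out ≈ 19.6 L/s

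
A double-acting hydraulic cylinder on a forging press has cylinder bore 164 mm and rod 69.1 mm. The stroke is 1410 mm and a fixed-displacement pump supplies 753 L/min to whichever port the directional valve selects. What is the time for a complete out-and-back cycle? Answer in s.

t ≈ 4.33 s

Cap-side area A_cap = π/4 × (164 mm)² = 21120 mm^2
Rod-side annular area A_ann = π/4 × (164² − 69.1²) = 17370 mm^2
t_ext = A_cap·L/Q = 2.373 s
t_ret = A_ann·L/Q = 1.952 s
t_cycle = t_ext + t_ret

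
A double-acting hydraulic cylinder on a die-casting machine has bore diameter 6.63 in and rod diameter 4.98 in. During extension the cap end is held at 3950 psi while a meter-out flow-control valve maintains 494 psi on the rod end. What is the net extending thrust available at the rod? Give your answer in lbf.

F ≈ 1.29e5 lbf

Cap-side area A_cap = π/4 × (6.63 in)² = 34.52 in^2
Rod-side annular area A_ann = π/4 × (6.63² − 4.98²) = 15.05 in^2
Net thrust = P_cap·A_cap − P_rod·A_ann = 1.364e5 lbf − 7432 lbf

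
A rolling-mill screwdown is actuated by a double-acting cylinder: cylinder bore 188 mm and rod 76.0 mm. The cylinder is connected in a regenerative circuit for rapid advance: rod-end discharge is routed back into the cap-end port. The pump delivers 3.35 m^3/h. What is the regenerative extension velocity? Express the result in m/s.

v ≈ 0.205 m/s

In regeneration the rod-end outflow joins the pump flow into the cap end, so the net volume the pump must supply per unit advance equals the rod cross-section area.
Rod cross-section A_rod = π/4 × (76.0 mm)² = 4536 mm^2
v = Q_pump / A_rod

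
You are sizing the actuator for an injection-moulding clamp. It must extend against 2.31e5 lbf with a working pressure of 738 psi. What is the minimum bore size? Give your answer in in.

D ≈ 20.0 in

Extension force acts on the full piston face: F = P × (π/4)D².
D = √(4F / (πP)) = √(4 × 2.31e5 lbf / (π × 738 psi))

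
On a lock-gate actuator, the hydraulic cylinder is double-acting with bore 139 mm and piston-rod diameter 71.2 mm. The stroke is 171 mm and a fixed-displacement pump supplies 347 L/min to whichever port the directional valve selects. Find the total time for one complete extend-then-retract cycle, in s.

t ≈ 0.780 s

Cap-side area A_cap = π/4 × (139 mm)² = 15170 mm^2
Rod-side annular area A_ann = π/4 × (139² − 71.2²) = 11190 mm^2
t_ext = A_cap·L/Q = 0.4487 s
t_ret = A_ann·L/Q = 0.3310 s
t_cycle = t_ext + t_ret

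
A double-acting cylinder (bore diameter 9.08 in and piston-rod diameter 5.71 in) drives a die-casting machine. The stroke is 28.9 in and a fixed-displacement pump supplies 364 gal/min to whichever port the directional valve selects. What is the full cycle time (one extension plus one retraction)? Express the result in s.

t ≈ 2.14 s

Cap-side area A_cap = π/4 × (9.08 in)² = 64.75 in^2
Rod-side annular area A_ann = π/4 × (9.08² − 5.71²) = 39.15 in^2
t_ext = A_cap·L/Q = 1.335 s
t_ret = A_ann·L/Q = 0.8073 s
t_cycle = t_ext + t_ret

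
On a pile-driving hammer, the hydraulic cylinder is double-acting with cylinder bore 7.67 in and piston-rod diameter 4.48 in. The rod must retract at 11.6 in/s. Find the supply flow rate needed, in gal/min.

Q ≈ 91.7 gal/min

Rod-side annular area A_ann = π/4 × (7.67² − 4.48²) = 30.44 in^2
Q = A × v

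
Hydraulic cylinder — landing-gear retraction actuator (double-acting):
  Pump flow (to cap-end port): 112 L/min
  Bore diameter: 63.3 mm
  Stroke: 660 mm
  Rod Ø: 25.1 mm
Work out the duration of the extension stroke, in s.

t ≈ 1.11 s

Cap-side area A_cap = π/4 × (63.3 mm)² = 3147 mm^2
Swept volume V = A × L; t = V / Q = A·L / Q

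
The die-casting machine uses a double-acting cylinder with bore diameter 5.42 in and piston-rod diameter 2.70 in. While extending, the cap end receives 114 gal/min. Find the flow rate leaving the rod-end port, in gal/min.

Q_out ≈ 85.7 gal/min

Cap-side area A_cap = π/4 × (5.42 in)² = 23.07 in^2
Rod-side annular area A_ann = π/4 × (5.42² − 2.70²) = 17.35 in^2
Piston speed v = Q_in/A_cap; rod-end outflow Q_out = v × A_ann = Q_in × A_ann/A_cap.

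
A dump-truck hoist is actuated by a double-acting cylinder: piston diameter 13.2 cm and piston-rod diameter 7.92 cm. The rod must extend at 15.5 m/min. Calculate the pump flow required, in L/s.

Q ≈ 3.54 L/s

Cap-side area A_cap = π/4 × (13.2 cm)² = 136.8 cm^2
Q = A × v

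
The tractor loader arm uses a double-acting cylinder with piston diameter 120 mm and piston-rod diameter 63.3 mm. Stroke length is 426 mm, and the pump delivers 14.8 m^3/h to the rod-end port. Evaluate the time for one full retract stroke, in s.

Rod-side annular area A_ann = π/4 × (120² − 63.3²) = 8163 mm^2
Swept volume V = A × L; t = V / Q = A·L / Q

t ≈ 0.846 s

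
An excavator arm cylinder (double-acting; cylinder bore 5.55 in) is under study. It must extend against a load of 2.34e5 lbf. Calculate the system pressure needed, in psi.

P ≈ 9670 psi

Cap-side area A_cap = π/4 × (5.55 in)² = 24.19 in^2
P = F / A = 2.34e5 lbf / A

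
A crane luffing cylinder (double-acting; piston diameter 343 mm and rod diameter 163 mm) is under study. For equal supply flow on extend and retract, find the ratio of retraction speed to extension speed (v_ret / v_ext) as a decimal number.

Cap-side area A_cap = π/4 × (343 mm)² = 92400 mm^2
Rod-side annular area A_ann = π/4 × (343² − 163²) = 71530 mm^2
For equal Q, v ∝ 1/A, so v_ret/v_ext = A_cap/A_ann.

v_ret/v_ext ≈ 1.29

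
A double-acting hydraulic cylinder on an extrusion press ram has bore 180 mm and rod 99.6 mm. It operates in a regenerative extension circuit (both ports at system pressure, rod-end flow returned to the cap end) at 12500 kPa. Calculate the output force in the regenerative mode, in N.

With equal pressure on both faces, forces on the annular region cancel; the net push is pressure × rod cross-section.
Rod cross-section A_rod = π/4 × (99.6 mm)² = 7791 mm^2
F = P × A_rod

F ≈ 97400 N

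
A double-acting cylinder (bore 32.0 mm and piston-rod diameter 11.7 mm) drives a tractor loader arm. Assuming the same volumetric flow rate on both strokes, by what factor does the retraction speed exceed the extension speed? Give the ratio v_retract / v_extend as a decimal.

v_ret/v_ext ≈ 1.15

Cap-side area A_cap = π/4 × (32.0 mm)² = 804.2 mm^2
Rod-side annular area A_ann = π/4 × (32.0² − 11.7²) = 696.7 mm^2
For equal Q, v ∝ 1/A, so v_ret/v_ext = A_cap/A_ann.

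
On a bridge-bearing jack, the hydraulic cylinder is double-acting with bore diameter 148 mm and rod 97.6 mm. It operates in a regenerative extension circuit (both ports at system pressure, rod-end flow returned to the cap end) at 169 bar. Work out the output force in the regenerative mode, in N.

F ≈ 1.26e5 N

With equal pressure on both faces, forces on the annular region cancel; the net push is pressure × rod cross-section.
Rod cross-section A_rod = π/4 × (97.6 mm)² = 7482 mm^2
F = P × A_rod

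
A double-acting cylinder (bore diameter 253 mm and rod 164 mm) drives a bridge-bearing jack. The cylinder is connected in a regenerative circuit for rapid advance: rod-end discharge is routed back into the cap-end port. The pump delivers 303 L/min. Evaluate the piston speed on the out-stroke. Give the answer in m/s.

In regeneration the rod-end outflow joins the pump flow into the cap end, so the net volume the pump must supply per unit advance equals the rod cross-section area.
Rod cross-section A_rod = π/4 × (164 mm)² = 21120 mm^2
v = Q_pump / A_rod

v ≈ 0.239 m/s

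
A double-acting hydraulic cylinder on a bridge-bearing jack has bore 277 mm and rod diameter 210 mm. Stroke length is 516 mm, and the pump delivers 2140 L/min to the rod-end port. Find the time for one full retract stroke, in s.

Rod-side annular area A_ann = π/4 × (277² − 210²) = 25630 mm^2
Swept volume V = A × L; t = V / Q = A·L / Q

t ≈ 0.371 s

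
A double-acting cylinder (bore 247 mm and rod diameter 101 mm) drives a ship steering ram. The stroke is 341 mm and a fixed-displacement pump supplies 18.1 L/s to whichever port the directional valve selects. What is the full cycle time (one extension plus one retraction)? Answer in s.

Cap-side area A_cap = π/4 × (247 mm)² = 47920 mm^2
Rod-side annular area A_ann = π/4 × (247² − 101²) = 39900 mm^2
t_ext = A_cap·L/Q = 0.9027 s
t_ret = A_ann·L/Q = 0.7518 s
t_cycle = t_ext + t_ret

t ≈ 1.65 s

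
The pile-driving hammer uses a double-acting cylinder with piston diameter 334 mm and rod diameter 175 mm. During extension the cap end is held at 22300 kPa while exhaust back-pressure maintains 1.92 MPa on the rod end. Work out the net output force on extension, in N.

F ≈ 1.83e6 N

Cap-side area A_cap = π/4 × (334 mm)² = 87620 mm^2
Rod-side annular area A_ann = π/4 × (334² − 175²) = 63560 mm^2
Net thrust = P_cap·A_cap − P_rod·A_ann = 1.954e6 N − 1.220e5 N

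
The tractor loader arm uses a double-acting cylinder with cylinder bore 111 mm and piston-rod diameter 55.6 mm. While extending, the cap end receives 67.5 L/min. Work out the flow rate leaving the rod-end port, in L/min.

Cap-side area A_cap = π/4 × (111 mm)² = 9677 mm^2
Rod-side annular area A_ann = π/4 × (111² − 55.6²) = 7249 mm^2
Piston speed v = Q_in/A_cap; rod-end outflow Q_out = v × A_ann = Q_in × A_ann/A_cap.

Q_out ≈ 50.6 L/min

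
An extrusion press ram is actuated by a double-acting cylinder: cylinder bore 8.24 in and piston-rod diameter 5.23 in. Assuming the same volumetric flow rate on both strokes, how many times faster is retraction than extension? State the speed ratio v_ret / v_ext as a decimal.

v_ret/v_ext ≈ 1.67

Cap-side area A_cap = π/4 × (8.24 in)² = 53.33 in^2
Rod-side annular area A_ann = π/4 × (8.24² − 5.23²) = 31.84 in^2
For equal Q, v ∝ 1/A, so v_ret/v_ext = A_cap/A_ann.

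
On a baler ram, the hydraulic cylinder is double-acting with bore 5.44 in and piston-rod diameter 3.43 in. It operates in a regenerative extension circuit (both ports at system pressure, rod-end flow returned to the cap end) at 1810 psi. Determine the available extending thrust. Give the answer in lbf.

With equal pressure on both faces, forces on the annular region cancel; the net push is pressure × rod cross-section.
Rod cross-section A_rod = π/4 × (3.43 in)² = 9.240 in^2
F = P × A_rod

F ≈ 16700 lbf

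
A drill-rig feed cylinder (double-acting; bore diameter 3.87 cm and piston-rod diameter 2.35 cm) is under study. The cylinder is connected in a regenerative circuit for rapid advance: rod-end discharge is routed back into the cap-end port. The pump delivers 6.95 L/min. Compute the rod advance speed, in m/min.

In regeneration the rod-end outflow joins the pump flow into the cap end, so the net volume the pump must supply per unit advance equals the rod cross-section area.
Rod cross-section A_rod = π/4 × (2.35 cm)² = 4.337 cm^2
v = Q_pump / A_rod

v ≈ 16.0 m/min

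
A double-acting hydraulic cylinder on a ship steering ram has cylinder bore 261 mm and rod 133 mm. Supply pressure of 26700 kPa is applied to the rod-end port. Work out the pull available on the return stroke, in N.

F ≈ 1.06e6 N

Rod-side annular area A_ann = π/4 × (261² − 133²) = 39610 mm^2
On retraction the pressure acts on the annular area (bore minus rod).
F = P × A_ann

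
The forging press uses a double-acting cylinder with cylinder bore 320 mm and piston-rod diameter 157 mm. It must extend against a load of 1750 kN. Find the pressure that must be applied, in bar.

Cap-side area A_cap = π/4 × (320 mm)² = 80420 mm^2
P = F / A = 1750 kN / A

P ≈ 218 bar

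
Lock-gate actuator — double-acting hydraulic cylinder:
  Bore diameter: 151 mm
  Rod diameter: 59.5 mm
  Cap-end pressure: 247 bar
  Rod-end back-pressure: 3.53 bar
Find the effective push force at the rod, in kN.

Cap-side area A_cap = π/4 × (151 mm)² = 17910 mm^2
Rod-side annular area A_ann = π/4 × (151² − 59.5²) = 15130 mm^2
Net thrust = P_cap·A_cap − P_rod·A_ann = 442.3 kN − 5.340 kN

F ≈ 437 kN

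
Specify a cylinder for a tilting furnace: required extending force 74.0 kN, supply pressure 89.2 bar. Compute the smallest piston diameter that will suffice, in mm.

D ≈ 103 mm

Extension force acts on the full piston face: F = P × (π/4)D².
D = √(4F / (πP)) = √(4 × 74.0 kN / (π × 89.2 bar))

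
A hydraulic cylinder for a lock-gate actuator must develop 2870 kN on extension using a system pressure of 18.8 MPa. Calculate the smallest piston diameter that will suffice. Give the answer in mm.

D ≈ 441 mm

Extension force acts on the full piston face: F = P × (π/4)D².
D = √(4F / (πP)) = √(4 × 2870 kN / (π × 18.8 MPa))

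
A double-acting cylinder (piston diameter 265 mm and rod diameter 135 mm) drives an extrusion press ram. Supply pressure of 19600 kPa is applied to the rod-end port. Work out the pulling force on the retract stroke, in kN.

Rod-side annular area A_ann = π/4 × (265² − 135²) = 40840 mm^2
On retraction the pressure acts on the annular area (bore minus rod).
F = P × A_ann

F ≈ 800 kN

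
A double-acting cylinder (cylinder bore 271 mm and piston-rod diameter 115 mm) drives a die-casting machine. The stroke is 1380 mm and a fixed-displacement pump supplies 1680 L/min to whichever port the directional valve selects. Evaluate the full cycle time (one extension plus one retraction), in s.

Cap-side area A_cap = π/4 × (271 mm)² = 57680 mm^2
Rod-side annular area A_ann = π/4 × (271² − 115²) = 47290 mm^2
t_ext = A_cap·L/Q = 2.843 s
t_ret = A_ann·L/Q = 2.331 s
t_cycle = t_ext + t_ret

t ≈ 5.17 s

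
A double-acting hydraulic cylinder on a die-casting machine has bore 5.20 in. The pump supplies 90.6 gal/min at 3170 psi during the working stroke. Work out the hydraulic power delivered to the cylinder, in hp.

W ≈ 168 hp

Hydraulic power = P × Q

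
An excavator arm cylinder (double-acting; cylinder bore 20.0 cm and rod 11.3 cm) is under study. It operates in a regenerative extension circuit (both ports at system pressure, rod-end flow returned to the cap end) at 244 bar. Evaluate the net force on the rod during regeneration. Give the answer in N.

F ≈ 2.45e5 N

With equal pressure on both faces, forces on the annular region cancel; the net push is pressure × rod cross-section.
Rod cross-section A_rod = π/4 × (11.3 cm)² = 100.3 cm^2
F = P × A_rod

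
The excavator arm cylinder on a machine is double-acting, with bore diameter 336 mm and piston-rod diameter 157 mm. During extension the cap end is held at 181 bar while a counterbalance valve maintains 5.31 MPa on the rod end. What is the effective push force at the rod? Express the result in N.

F ≈ 1.24e6 N

Cap-side area A_cap = π/4 × (336 mm)² = 88670 mm^2
Rod-side annular area A_ann = π/4 × (336² − 157²) = 69310 mm^2
Net thrust = P_cap·A_cap − P_rod·A_ann = 1.605e6 N − 3.680e5 N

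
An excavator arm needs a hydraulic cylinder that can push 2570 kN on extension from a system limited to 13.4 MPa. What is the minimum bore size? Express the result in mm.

Extension force acts on the full piston face: F = P × (π/4)D².
D = √(4F / (πP)) = √(4 × 2570 kN / (π × 13.4 MPa))

D ≈ 494 mm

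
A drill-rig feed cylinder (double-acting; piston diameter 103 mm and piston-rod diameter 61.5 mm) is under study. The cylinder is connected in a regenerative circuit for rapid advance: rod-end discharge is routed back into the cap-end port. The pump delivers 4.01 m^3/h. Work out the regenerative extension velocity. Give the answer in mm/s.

v ≈ 375 mm/s

In regeneration the rod-end outflow joins the pump flow into the cap end, so the net volume the pump must supply per unit advance equals the rod cross-section area.
Rod cross-section A_rod = π/4 × (61.5 mm)² = 2971 mm^2
v = Q_pump / A_rod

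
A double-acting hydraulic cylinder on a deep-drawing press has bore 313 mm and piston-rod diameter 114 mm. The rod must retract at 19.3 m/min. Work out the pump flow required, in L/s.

Q ≈ 21.5 L/s

Rod-side annular area A_ann = π/4 × (313² − 114²) = 66740 mm^2
Q = A × v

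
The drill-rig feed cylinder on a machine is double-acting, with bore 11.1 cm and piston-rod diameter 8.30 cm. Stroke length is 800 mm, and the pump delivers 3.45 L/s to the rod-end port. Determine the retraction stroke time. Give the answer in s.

Rod-side annular area A_ann = π/4 × (11.1² − 8.30²) = 42.66 cm^2
Swept volume V = A × L; t = V / Q = A·L / Q

t ≈ 0.989 s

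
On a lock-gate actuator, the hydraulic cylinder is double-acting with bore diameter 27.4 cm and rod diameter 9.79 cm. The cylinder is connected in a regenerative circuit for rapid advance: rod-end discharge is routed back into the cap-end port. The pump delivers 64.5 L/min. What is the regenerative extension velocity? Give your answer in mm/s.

In regeneration the rod-end outflow joins the pump flow into the cap end, so the net volume the pump must supply per unit advance equals the rod cross-section area.
Rod cross-section A_rod = π/4 × (9.79 cm)² = 75.28 cm^2
v = Q_pump / A_rod

v ≈ 143 mm/s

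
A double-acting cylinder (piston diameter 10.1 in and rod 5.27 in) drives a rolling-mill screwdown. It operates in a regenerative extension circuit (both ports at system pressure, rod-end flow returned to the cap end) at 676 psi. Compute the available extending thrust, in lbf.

With equal pressure on both faces, forces on the annular region cancel; the net push is pressure × rod cross-section.
Rod cross-section A_rod = π/4 × (5.27 in)² = 21.81 in^2
F = P × A_rod

F ≈ 14700 lbf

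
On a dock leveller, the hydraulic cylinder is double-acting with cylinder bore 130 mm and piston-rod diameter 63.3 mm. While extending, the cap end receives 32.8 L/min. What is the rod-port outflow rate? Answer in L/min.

Q_out ≈ 25.0 L/min

Cap-side area A_cap = π/4 × (130 mm)² = 13270 mm^2
Rod-side annular area A_ann = π/4 × (130² − 63.3²) = 10130 mm^2
Piston speed v = Q_in/A_cap; rod-end outflow Q_out = v × A_ann = Q_in × A_ann/A_cap.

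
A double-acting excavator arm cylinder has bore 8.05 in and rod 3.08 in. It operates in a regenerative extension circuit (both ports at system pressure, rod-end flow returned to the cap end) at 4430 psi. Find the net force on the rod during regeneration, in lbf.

F ≈ 33000 lbf

With equal pressure on both faces, forces on the annular region cancel; the net push is pressure × rod cross-section.
Rod cross-section A_rod = π/4 × (3.08 in)² = 7.451 in^2
F = P × A_rod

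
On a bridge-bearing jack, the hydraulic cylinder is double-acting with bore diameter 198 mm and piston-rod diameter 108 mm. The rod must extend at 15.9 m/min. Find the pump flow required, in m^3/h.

Cap-side area A_cap = π/4 × (198 mm)² = 30790 mm^2
Q = A × v

Q ≈ 29.4 m^3/h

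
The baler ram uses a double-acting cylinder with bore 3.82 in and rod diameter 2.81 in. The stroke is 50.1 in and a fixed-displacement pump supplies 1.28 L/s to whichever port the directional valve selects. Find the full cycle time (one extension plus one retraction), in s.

t ≈ 10.7 s

Cap-side area A_cap = π/4 × (3.82 in)² = 11.46 in^2
Rod-side annular area A_ann = π/4 × (3.82² − 2.81²) = 5.259 in^2
t_ext = A_cap·L/Q = 7.351 s
t_ret = A_ann·L/Q = 3.373 s
t_cycle = t_ext + t_ret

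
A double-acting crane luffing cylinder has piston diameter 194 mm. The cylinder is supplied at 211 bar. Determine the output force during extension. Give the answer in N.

F ≈ 6.24e5 N

Cap-side area A_cap = π/4 × (194 mm)² = 29560 mm^2
F = P × A_cap = 211 bar × A_cap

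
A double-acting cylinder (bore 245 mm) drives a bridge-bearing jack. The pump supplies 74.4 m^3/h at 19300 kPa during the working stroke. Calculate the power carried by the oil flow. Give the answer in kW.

Hydraulic power = P × Q

W ≈ 399 kW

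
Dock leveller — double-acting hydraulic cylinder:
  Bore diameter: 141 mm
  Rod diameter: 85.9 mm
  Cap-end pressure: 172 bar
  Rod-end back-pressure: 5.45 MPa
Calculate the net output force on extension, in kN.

F ≈ 215 kN

Cap-side area A_cap = π/4 × (141 mm)² = 15610 mm^2
Rod-side annular area A_ann = π/4 × (141² − 85.9²) = 9819 mm^2
Net thrust = P_cap·A_cap − P_rod·A_ann = 268.6 kN − 53.51 kN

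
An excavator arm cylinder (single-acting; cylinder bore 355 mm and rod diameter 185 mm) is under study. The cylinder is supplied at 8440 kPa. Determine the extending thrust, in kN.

Cap-side area A_cap = π/4 × (355 mm)² = 98980 mm^2
F = P × A_cap = 8440 kPa × A_cap

F ≈ 835 kN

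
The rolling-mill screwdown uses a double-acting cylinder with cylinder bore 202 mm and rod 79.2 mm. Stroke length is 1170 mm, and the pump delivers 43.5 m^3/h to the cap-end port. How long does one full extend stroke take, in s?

t ≈ 3.10 s

Cap-side area A_cap = π/4 × (202 mm)² = 32050 mm^2
Swept volume V = A × L; t = V / Q = A·L / Q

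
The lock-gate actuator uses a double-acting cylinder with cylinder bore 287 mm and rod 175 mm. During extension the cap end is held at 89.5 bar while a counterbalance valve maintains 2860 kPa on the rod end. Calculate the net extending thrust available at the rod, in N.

Cap-side area A_cap = π/4 × (287 mm)² = 64690 mm^2
Rod-side annular area A_ann = π/4 × (287² − 175²) = 40640 mm^2
Net thrust = P_cap·A_cap − P_rod·A_ann = 5.790e5 N − 1.162e5 N

F ≈ 4.63e5 N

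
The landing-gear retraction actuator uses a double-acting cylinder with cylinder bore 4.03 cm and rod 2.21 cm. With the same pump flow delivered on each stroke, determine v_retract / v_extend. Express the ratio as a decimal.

v_ret/v_ext ≈ 1.43

Cap-side area A_cap = π/4 × (4.03 cm)² = 12.76 cm^2
Rod-side annular area A_ann = π/4 × (4.03² − 2.21²) = 8.920 cm^2
For equal Q, v ∝ 1/A, so v_ret/v_ext = A_cap/A_ann.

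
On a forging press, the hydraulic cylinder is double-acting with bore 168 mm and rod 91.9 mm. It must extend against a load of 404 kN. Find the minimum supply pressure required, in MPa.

Cap-side area A_cap = π/4 × (168 mm)² = 22170 mm^2
P = F / A = 404 kN / A

P ≈ 18.2 MPa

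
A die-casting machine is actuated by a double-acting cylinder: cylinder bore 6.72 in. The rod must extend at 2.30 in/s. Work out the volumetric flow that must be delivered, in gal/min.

Cap-side area A_cap = π/4 × (6.72 in)² = 35.47 in^2
Q = A × v

Q ≈ 21.2 gal/min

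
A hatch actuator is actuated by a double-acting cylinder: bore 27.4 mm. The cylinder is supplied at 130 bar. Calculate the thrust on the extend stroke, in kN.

Cap-side area A_cap = π/4 × (27.4 mm)² = 589.6 mm^2
F = P × A_cap = 130 bar × A_cap

F ≈ 7.67 kN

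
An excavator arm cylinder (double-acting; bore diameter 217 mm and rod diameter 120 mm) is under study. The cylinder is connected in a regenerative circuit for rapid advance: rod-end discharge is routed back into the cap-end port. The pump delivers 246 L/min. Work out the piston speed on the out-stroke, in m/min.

v ≈ 21.8 m/min

In regeneration the rod-end outflow joins the pump flow into the cap end, so the net volume the pump must supply per unit advance equals the rod cross-section area.
Rod cross-section A_rod = π/4 × (120 mm)² = 11310 mm^2
v = Q_pump / A_rod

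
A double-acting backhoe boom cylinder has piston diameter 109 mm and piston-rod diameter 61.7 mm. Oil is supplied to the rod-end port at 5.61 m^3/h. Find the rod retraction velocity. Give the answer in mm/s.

v ≈ 246 mm/s

Rod-side annular area A_ann = π/4 × (109² − 61.7²) = 6341 mm^2
Flow into the rod-end port fills the annular volume.
v = Q / A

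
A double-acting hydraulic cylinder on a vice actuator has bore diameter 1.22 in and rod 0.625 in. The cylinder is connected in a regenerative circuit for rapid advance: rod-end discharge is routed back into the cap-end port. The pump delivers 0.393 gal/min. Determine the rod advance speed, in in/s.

In regeneration the rod-end outflow joins the pump flow into the cap end, so the net volume the pump must supply per unit advance equals the rod cross-section area.
Rod cross-section A_rod = π/4 × (0.625 in)² = 0.3068 in^2
v = Q_pump / A_rod

v ≈ 4.93 in/s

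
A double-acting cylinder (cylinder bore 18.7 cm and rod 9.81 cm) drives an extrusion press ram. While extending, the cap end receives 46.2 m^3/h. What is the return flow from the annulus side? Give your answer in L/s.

Q_out ≈ 9.30 L/s

Cap-side area A_cap = π/4 × (18.7 cm)² = 274.6 cm^2
Rod-side annular area A_ann = π/4 × (18.7² − 9.81²) = 199.1 cm^2
Piston speed v = Q_in/A_cap; rod-end outflow Q_out = v × A_ann = Q_in × A_ann/A_cap.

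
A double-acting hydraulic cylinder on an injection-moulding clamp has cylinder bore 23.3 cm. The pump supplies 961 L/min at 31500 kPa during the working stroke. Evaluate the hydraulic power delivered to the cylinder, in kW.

W ≈ 505 kW

Hydraulic power = P × Q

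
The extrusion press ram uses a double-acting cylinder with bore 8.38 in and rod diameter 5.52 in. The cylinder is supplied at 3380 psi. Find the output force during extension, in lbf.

F ≈ 1.86e5 lbf

Cap-side area A_cap = π/4 × (8.38 in)² = 55.15 in^2
F = P × A_cap = 3380 psi × A_cap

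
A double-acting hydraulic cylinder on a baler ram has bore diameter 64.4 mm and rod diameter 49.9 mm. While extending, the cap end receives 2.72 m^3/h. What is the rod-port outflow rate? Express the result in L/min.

Cap-side area A_cap = π/4 × (64.4 mm)² = 3257 mm^2
Rod-side annular area A_ann = π/4 × (64.4² − 49.9²) = 1302 mm^2
Piston speed v = Q_in/A_cap; rod-end outflow Q_out = v × A_ann = Q_in × A_ann/A_cap.

Q_out ≈ 18.1 L/min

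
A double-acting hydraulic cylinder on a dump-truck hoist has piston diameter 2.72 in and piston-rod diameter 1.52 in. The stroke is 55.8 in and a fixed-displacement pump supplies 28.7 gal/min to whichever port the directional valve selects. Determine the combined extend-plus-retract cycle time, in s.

t ≈ 4.95 s

Cap-side area A_cap = π/4 × (2.72 in)² = 5.811 in^2
Rod-side annular area A_ann = π/4 × (2.72² − 1.52²) = 3.996 in^2
t_ext = A_cap·L/Q = 2.934 s
t_ret = A_ann·L/Q = 2.018 s
t_cycle = t_ext + t_ret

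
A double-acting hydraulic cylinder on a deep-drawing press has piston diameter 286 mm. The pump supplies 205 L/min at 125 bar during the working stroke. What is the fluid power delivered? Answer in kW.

W ≈ 42.7 kW

Hydraulic power = P × Q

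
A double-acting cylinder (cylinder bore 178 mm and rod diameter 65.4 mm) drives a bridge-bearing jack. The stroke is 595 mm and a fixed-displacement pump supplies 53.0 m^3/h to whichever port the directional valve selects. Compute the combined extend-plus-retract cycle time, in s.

t ≈ 1.88 s

Cap-side area A_cap = π/4 × (178 mm)² = 24880 mm^2
Rod-side annular area A_ann = π/4 × (178² − 65.4²) = 21530 mm^2
t_ext = A_cap·L/Q = 1.006 s
t_ret = A_ann·L/Q = 0.8699 s
t_cycle = t_ext + t_ret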